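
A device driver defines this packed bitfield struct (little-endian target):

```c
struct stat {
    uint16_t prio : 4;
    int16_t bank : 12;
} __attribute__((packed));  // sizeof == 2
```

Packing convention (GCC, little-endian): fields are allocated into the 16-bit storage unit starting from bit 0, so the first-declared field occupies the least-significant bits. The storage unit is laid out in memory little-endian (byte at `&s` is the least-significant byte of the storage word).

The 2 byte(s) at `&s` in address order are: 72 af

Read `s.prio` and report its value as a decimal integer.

[0]=0x72 [1]=0xaf (little-endian) → word 0xaf72
prio:4 @ bit 0 → (0xaf72>>0)&0xf = 0x2  ←
bank:12 @ bit 4 → (0xaf72>>4)&0xfff = 0xaf7

2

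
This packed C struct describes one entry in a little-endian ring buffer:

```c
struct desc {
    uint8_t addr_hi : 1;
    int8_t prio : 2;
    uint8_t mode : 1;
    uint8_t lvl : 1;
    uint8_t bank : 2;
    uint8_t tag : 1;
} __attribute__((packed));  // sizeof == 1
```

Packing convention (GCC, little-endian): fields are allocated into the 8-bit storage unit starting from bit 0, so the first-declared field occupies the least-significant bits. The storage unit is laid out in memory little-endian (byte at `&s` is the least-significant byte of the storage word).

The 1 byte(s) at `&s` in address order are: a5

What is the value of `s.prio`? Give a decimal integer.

-2

[0]=0xa5 (little-endian) → word 0xa5
addr_hi [0+:1] = (word>>0) & 0x1 = 1
prio [1+:2] = (word>>1) & 0x3 = 2  ←
mode [3+:1] = (word>>3) & 0x1 = 0
lvl [4+:1] = (word>>4) & 0x1 = 0
bank [5+:2] = (word>>5) & 0x3 = 1
tag [7+:1] = (word>>7) & 0x1 = 1
prio signed 2b, MSB=1: 2 - 4 = -2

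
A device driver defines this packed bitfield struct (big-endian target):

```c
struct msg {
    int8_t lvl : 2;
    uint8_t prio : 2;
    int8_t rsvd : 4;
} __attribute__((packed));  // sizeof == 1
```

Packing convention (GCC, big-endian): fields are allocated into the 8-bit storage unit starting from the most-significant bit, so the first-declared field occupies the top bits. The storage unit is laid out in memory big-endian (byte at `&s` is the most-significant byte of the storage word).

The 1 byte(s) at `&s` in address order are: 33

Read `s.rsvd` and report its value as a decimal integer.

[0]=0x33 (big-endian) → word 0x33
lvl:2 @ bit 6 → (0x33>>6)&0x3 = 0x0
prio:2 @ bit 4 → (0x33>>4)&0x3 = 0x3
rsvd:4 @ bit 0 → (0x33>>0)&0xf = 0x3  ←
rsvd signed 4b, MSB=0: value = 3

3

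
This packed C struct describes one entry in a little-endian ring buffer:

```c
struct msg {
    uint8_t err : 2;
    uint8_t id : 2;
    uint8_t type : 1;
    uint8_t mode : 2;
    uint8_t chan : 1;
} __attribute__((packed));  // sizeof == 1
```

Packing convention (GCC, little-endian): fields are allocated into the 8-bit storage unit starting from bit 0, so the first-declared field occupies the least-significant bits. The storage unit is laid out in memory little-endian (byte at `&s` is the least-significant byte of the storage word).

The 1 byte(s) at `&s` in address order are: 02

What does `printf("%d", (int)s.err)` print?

2

[0]=0x02 (little-endian) → word 0x02
err:2 @ bit 0 → (0x02>>0)&0x3 = 0x2  ←
id:2 @ bit 2 → (0x02>>2)&0x3 = 0x0
type:1 @ bit 4 → (0x02>>4)&0x1 = 0x0
mode:2 @ bit 5 → (0x02>>5)&0x3 = 0x0
chan:1 @ bit 7 → (0x02>>7)&0x1 = 0x0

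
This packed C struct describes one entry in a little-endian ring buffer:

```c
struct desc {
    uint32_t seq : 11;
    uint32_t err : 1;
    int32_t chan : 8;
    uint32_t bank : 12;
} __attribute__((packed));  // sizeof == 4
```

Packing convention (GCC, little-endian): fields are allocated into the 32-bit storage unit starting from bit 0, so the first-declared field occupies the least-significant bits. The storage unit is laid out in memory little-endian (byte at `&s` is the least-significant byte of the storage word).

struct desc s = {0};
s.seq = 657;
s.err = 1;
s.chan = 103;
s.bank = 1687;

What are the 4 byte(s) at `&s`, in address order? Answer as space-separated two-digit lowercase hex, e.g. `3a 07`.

seq:11 = 657 → 0x291 << 0 → word 0x00000291
err:1 = 1 → 0x1 << 11 → word 0x00000a91
chan:8 = 103 → 0x67 << 12 → word 0x00067a91
bank:12 = 1687 → 0x697 << 20 → word 0x69767a91
word = 0x69767a91 → little-endian bytes:
  [0]=0x91  [1]=0x7a  [2]=0x76  [3]=0x69

91 7a 76 69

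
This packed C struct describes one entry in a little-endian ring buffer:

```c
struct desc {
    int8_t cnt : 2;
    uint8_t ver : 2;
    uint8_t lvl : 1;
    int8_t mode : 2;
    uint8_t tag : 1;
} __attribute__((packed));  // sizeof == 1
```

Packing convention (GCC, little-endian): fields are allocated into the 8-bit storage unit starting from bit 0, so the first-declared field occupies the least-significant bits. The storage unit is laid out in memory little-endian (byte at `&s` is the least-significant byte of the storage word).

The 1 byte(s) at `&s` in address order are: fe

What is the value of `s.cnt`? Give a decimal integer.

-2

[0]=0xfe (little-endian) → word 0xfe
cnt [0+:2] = (word>>0) & 0x3 = 2  ←
ver [2+:2] = (word>>2) & 0x3 = 3
lvl [4+:1] = (word>>4) & 0x1 = 1
mode [5+:2] = (word>>5) & 0x3 = 3
tag [7+:1] = (word>>7) & 0x1 = 1
cnt signed 2b, MSB=1: 2 - 4 = -2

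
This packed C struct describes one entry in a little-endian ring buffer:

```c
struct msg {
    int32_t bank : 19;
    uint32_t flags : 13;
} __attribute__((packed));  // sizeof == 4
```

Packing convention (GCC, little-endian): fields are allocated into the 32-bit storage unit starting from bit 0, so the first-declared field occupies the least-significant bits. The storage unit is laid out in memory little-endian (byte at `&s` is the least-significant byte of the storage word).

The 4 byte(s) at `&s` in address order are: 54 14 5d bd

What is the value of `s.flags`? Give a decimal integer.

[0]=0x54 [1]=0x14 [2]=0x5d [3]=0xbd (little-endian) → word 0xbd5d1454
bank:19 @ bit 0 → (0xbd5d1454>>0)&0x7ffff = 0x51454
flags:13 @ bit 19 → (0xbd5d1454>>19)&0x1fff = 0x17ab  ←

6059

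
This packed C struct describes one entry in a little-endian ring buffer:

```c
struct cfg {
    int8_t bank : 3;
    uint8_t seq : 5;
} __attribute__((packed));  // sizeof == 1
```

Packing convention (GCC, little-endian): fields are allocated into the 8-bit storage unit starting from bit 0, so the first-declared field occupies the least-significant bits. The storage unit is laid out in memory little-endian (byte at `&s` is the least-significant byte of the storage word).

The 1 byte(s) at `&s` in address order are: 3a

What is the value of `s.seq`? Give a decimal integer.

7

[0]=0x3a (little-endian) → word 0x3a
bank:3 @ bit 0 → (0x3a>>0)&0x7 = 0x2
seq:5 @ bit 3 → (0x3a>>3)&0x1f = 0x7  ←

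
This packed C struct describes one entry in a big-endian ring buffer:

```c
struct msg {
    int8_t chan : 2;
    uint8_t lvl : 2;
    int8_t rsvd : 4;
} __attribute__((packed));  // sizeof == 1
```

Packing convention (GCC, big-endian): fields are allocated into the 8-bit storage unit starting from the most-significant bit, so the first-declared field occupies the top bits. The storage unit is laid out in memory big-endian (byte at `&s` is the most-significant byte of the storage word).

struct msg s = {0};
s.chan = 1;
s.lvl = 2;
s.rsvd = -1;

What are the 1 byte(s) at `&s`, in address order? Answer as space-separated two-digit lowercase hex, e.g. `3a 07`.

chan (2b) val=1 bits=0x1 at bit 6: 0x40
lvl (2b) val=2 bits=0x2 at bit 4: 0x60
rsvd (4b) val=-1 bits=0xf at bit 0: 0x6f
word = 0x6f → big-endian bytes:
  [0]=0x6f

6f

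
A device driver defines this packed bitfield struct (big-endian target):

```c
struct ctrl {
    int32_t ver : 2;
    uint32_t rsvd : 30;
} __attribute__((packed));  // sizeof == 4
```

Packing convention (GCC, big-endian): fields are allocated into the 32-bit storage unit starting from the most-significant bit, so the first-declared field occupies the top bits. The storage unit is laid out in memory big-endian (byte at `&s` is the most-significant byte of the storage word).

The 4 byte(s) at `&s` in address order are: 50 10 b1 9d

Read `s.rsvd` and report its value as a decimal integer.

[0]=0x50 [1]=0x10 [2]=0xb1 [3]=0x9d (big-endian) → word 0x5010b19d
ver:2 @ bit 30 → (0x5010b19d>>30)&0x3 = 0x1
rsvd:30 @ bit 0 → (0x5010b19d>>0)&0x3fffffff = 0x1010b19d  ←

269529501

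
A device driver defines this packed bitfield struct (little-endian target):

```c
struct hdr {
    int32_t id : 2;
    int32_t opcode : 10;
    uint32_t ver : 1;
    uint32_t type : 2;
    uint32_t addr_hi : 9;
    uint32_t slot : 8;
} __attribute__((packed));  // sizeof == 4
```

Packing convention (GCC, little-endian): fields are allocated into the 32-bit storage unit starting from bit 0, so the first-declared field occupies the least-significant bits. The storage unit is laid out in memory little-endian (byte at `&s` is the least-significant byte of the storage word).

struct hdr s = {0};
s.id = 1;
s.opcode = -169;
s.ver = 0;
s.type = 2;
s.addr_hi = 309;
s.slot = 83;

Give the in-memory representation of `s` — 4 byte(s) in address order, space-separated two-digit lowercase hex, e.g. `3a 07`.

5d cd 9a 53

id:2 = 1 → 0x1 << 0 → word 0x00000001
opcode:10 = -169 → 0x357 << 2 → word 0x00000d5d
ver:1 = 0 → 0x0 << 12 → word 0x00000d5d
type:2 = 2 → 0x2 << 13 → word 0x00004d5d
addr_hi:9 = 309 → 0x135 << 15 → word 0x009acd5d
slot:8 = 83 → 0x53 << 24 → word 0x539acd5d
word = 0x539acd5d → little-endian bytes:
  [0]=0x5d  [1]=0xcd  [2]=0x9a  [3]=0x53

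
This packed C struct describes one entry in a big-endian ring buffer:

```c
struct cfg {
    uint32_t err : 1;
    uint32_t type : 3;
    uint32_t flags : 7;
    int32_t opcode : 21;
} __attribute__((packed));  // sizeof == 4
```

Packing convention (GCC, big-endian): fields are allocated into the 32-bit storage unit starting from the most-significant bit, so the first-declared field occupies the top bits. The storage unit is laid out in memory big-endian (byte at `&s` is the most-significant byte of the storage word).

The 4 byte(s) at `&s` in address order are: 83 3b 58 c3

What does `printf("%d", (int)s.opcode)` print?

[0]=0x83 [1]=0x3b [2]=0x58 [3]=0xc3 (big-endian) → word 0x833b58c3
err [31+:1] = (word>>31) & 0x1 = 1
type [28+:3] = (word>>28) & 0x7 = 0
flags [21+:7] = (word>>21) & 0x7f = 25
opcode [0+:21] = (word>>0) & 0x1fffff = 1792195  ←
opcode signed 21b, MSB=1: 1792195 - 2097152 = -304957

-304957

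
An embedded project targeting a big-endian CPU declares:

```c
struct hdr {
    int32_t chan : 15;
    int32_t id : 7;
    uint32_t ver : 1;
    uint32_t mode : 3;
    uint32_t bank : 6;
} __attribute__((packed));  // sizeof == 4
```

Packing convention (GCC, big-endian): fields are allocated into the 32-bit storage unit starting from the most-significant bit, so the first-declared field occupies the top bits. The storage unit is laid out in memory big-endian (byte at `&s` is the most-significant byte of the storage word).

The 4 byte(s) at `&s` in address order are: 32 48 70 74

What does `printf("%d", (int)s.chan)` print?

[0]=0x32 [1]=0x48 [2]=0x70 [3]=0x74 (big-endian) → word 0x32487074
chan:15 @ bit 17 → (0x32487074>>17)&0x7fff = 0x1924  ←
id:7 @ bit 10 → (0x32487074>>10)&0x7f = 0x1c
ver:1 @ bit 9 → (0x32487074>>9)&0x1 = 0x0
mode:3 @ bit 6 → (0x32487074>>6)&0x7 = 0x1
bank:6 @ bit 0 → (0x32487074>>0)&0x3f = 0x34
chan signed 15b, MSB=0: value = 6436

6436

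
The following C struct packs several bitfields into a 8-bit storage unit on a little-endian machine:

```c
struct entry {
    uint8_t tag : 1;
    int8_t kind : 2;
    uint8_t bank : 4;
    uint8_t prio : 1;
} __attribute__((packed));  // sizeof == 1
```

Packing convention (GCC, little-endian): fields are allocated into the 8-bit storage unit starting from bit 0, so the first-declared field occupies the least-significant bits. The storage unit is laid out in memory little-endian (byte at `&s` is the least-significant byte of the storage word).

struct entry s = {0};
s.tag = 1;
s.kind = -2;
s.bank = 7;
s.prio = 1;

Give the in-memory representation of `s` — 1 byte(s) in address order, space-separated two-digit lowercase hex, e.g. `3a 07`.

tag:1 = 1 → 0x1 << 0 → word 0x01
kind:2 = -2 → 0x2 << 1 → word 0x05
bank:4 = 7 → 0x7 << 3 → word 0x3d
prio:1 = 1 → 0x1 << 7 → word 0xbd
word = 0xbd → little-endian bytes:
  [0]=0xbd

bd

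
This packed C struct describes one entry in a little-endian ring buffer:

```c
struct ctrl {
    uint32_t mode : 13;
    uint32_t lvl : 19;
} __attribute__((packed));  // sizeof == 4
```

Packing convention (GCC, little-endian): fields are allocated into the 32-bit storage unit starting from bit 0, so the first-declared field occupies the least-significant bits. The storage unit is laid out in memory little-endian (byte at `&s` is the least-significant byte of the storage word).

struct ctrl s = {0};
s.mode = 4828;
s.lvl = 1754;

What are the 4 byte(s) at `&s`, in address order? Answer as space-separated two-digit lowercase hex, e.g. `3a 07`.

mode (13b) val=4828 bits=0x12dc at bit 0: 0x000012dc
lvl (19b) val=1754 bits=0x6da at bit 13: 0x00db52dc
word = 0x00db52dc → little-endian bytes:
  [0]=0xdc  [1]=0x52  [2]=0xdb  [3]=0x00

dc 52 db 00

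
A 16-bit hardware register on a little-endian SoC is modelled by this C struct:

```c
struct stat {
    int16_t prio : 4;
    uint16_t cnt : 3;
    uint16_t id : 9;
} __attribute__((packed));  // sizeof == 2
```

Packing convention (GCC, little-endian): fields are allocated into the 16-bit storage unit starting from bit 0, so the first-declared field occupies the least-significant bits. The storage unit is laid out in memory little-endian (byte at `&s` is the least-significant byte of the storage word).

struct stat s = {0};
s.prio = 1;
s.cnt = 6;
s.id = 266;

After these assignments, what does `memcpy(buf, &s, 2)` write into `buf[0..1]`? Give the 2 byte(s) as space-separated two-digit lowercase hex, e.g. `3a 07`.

61 85

[0+:4] prio=1 & 0xf = 0x1; word=0x0001
[4+:3] cnt=6 & 0x7 = 0x6; word=0x0061
[7+:9] id=266 & 0x1ff = 0x10a; word=0x8561
word = 0x8561 → little-endian bytes:
  [0]=0x61  [1]=0x85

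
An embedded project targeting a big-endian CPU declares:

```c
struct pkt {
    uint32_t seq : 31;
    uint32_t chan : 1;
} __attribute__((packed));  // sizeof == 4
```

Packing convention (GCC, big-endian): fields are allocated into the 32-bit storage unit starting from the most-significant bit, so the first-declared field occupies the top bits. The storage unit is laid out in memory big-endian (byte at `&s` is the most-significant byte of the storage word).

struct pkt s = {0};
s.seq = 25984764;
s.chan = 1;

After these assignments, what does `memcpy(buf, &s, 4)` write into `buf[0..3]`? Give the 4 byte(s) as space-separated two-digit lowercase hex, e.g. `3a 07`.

03 18 fd f9

seq (31b) val=25984764 bits=0x18c7efc at bit 1: 0x0318fdf8
chan (1b) val=1 bits=0x1 at bit 0: 0x0318fdf9
word = 0x0318fdf9 → big-endian bytes:
  [0]=0x03  [1]=0x18  [2]=0xfd  [3]=0xf9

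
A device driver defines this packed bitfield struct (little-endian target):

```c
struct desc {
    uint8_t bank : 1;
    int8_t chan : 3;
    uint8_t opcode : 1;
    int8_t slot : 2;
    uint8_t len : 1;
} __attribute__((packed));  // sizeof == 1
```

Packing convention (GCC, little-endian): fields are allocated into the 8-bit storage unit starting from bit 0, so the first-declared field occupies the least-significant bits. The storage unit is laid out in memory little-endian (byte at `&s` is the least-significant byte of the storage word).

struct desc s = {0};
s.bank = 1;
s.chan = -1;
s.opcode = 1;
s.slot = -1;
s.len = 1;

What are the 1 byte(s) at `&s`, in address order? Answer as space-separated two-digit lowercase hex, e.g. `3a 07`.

bank (1b) val=1 bits=0x1 at bit 0: 0x01
chan (3b) val=-1 bits=0x7 at bit 1: 0x0f
opcode (1b) val=1 bits=0x1 at bit 4: 0x1f
slot (2b) val=-1 bits=0x3 at bit 5: 0x7f
len (1b) val=1 bits=0x1 at bit 7: 0xff
word = 0xff → little-endian bytes:
  [0]=0xff

ff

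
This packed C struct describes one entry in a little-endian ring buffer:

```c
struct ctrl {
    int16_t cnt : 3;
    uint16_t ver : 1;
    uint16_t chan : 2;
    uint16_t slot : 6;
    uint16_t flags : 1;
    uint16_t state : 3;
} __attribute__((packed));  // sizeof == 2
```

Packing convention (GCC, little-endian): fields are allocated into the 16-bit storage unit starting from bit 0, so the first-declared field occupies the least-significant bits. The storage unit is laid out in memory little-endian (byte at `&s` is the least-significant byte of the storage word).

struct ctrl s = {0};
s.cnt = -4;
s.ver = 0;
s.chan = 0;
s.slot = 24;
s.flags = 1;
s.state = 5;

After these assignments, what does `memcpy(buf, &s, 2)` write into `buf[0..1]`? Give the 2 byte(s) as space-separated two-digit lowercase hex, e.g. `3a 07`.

04 b6

[0+:3] cnt=-4 & 0x7 = 0x4; word=0x0004
[3+:1] ver=0 & 0x1 = 0x0; word=0x0004
[4+:2] chan=0 & 0x3 = 0x0; word=0x0004
[6+:6] slot=24 & 0x3f = 0x18; word=0x0604
[12+:1] flags=1 & 0x1 = 0x1; word=0x1604
[13+:3] state=5 & 0x7 = 0x5; word=0xb604
word = 0xb604 → little-endian bytes:
  [0]=0x04  [1]=0xb6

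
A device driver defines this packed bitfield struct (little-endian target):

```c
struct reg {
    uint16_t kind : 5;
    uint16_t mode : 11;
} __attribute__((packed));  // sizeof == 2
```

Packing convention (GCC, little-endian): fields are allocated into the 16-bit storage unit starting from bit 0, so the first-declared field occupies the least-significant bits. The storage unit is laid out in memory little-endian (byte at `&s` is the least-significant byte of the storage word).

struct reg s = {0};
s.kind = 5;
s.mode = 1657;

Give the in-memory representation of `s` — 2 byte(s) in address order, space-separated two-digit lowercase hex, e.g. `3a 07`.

[0+:5] kind=5 & 0x1f = 0x5; word=0x0005
[5+:11] mode=1657 & 0x7ff = 0x679; word=0xcf25
word = 0xcf25 → little-endian bytes:
  [0]=0x25  [1]=0xcf

25 cf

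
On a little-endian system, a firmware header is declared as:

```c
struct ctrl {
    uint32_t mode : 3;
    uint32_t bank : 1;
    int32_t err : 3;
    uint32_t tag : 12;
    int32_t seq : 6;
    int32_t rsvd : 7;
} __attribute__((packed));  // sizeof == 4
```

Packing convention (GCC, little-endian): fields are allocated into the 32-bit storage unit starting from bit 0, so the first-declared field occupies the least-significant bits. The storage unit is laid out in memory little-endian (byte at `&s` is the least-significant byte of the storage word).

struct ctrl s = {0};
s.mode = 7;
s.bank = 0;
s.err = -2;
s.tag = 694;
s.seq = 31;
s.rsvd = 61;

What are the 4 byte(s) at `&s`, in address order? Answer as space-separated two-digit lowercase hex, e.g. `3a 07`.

[0+:3] mode=7 & 0x7 = 0x7; word=0x00000007
[3+:1] bank=0 & 0x1 = 0x0; word=0x00000007
[4+:3] err=-2 & 0x7 = 0x6; word=0x00000067
[7+:12] tag=694 & 0xfff = 0x2b6; word=0x00015b67
[19+:6] seq=31 & 0x3f = 0x1f; word=0x00f95b67
[25+:7] rsvd=61 & 0x7f = 0x3d; word=0x7af95b67
word = 0x7af95b67 → little-endian bytes:
  [0]=0x67  [1]=0x5b  [2]=0xf9  [3]=0x7a

67 5b f9 7a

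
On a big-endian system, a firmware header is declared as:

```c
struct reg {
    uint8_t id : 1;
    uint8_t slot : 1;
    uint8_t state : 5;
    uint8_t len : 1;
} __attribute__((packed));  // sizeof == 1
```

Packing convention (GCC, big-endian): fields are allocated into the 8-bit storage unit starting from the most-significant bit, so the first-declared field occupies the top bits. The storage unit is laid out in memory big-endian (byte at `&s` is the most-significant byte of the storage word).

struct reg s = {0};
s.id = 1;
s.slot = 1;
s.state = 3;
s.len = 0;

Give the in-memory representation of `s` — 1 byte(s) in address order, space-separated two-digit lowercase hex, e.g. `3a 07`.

c6

[7+:1] id=1 & 0x1 = 0x1; word=0x80
[6+:1] slot=1 & 0x1 = 0x1; word=0xc0
[1+:5] state=3 & 0x1f = 0x3; word=0xc6
[0+:1] len=0 & 0x1 = 0x0; word=0xc6
word = 0xc6 → big-endian bytes:
  [0]=0xc6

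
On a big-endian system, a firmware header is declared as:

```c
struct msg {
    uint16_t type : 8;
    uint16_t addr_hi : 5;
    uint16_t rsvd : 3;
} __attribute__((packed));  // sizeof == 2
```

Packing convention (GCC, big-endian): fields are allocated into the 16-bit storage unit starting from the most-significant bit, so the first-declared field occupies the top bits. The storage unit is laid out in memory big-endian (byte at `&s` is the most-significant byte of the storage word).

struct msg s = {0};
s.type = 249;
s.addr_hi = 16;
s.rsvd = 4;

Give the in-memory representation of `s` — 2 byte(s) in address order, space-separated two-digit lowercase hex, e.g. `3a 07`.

type:8 = 249 → 0xf9 << 8 → word 0xf900
addr_hi:5 = 16 → 0x10 << 3 → word 0xf980
rsvd:3 = 4 → 0x4 << 0 → word 0xf984
word = 0xf984 → big-endian bytes:
  [0]=0xf9  [1]=0x84

f9 84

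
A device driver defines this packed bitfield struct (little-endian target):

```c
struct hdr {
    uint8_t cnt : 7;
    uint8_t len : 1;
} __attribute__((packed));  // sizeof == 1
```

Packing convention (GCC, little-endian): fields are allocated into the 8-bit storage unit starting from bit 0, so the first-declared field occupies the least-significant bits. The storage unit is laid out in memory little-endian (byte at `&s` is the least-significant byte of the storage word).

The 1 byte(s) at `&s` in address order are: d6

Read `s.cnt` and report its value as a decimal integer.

86

[0]=0xd6 (little-endian) → word 0xd6
cnt:7 @ bit 0 → (0xd6>>0)&0x7f = 0x56  ←
len:1 @ bit 7 → (0xd6>>7)&0x1 = 0x1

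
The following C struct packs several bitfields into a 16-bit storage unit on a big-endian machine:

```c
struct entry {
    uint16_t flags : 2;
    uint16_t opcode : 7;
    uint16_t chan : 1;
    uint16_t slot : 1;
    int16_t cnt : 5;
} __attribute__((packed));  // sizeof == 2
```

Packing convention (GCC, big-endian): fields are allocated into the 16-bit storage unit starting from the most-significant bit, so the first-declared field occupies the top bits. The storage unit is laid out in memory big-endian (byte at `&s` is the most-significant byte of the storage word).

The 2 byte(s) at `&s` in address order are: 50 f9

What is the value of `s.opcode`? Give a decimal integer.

33

[0]=0x50 [1]=0xf9 (big-endian) → word 0x50f9
flags:2 @ bit 14 → (0x50f9>>14)&0x3 = 0x1
opcode:7 @ bit 7 → (0x50f9>>7)&0x7f = 0x21  ←
chan:1 @ bit 6 → (0x50f9>>6)&0x1 = 0x1
slot:1 @ bit 5 → (0x50f9>>5)&0x1 = 0x1
cnt:5 @ bit 0 → (0x50f9>>0)&0x1f = 0x19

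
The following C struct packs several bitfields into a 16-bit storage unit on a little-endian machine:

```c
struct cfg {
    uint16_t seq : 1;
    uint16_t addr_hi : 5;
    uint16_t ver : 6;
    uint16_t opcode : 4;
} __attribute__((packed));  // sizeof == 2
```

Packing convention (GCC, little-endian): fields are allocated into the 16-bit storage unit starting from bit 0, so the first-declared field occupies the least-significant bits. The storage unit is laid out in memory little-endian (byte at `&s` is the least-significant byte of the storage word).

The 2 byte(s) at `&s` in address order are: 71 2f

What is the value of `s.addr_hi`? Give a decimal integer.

[0]=0x71 [1]=0x2f (little-endian) → word 0x2f71
seq [0+:1] = (word>>0) & 0x1 = 1
addr_hi [1+:5] = (word>>1) & 0x1f = 24  ←
ver [6+:6] = (word>>6) & 0x3f = 61
opcode [12+:4] = (word>>12) & 0xf = 2

24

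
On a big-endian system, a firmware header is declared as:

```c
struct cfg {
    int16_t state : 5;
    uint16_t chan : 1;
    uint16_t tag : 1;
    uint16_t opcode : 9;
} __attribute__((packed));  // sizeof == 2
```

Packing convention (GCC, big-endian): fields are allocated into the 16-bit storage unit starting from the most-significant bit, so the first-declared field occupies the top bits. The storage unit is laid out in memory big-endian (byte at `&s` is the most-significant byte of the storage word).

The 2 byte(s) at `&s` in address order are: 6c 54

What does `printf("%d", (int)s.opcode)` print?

[0]=0x6c [1]=0x54 (big-endian) → word 0x6c54
state [11+:5] = (word>>11) & 0x1f = 13
chan [10+:1] = (word>>10) & 0x1 = 1
tag [9+:1] = (word>>9) & 0x1 = 0
opcode [0+:9] = (word>>0) & 0x1ff = 84  ←

84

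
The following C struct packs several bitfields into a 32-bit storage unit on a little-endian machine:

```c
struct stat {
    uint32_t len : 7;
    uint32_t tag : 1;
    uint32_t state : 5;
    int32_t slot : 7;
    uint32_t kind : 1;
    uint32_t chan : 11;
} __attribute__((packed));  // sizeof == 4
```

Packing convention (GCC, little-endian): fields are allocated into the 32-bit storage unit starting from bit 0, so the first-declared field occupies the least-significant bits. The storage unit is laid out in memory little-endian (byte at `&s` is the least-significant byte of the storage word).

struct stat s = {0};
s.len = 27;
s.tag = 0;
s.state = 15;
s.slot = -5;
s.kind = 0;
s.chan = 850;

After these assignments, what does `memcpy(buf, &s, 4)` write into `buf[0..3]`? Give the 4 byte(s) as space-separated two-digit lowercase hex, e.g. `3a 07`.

1b 6f 4f 6a

[0+:7] len=27 & 0x7f = 0x1b; word=0x0000001b
[7+:1] tag=0 & 0x1 = 0x0; word=0x0000001b
[8+:5] state=15 & 0x1f = 0xf; word=0x00000f1b
[13+:7] slot=-5 & 0x7f = 0x7b; word=0x000f6f1b
[20+:1] kind=0 & 0x1 = 0x0; word=0x000f6f1b
[21+:11] chan=850 & 0x7ff = 0x352; word=0x6a4f6f1b
word = 0x6a4f6f1b → little-endian bytes:
  [0]=0x1b  [1]=0x6f  [2]=0x4f  [3]=0x6a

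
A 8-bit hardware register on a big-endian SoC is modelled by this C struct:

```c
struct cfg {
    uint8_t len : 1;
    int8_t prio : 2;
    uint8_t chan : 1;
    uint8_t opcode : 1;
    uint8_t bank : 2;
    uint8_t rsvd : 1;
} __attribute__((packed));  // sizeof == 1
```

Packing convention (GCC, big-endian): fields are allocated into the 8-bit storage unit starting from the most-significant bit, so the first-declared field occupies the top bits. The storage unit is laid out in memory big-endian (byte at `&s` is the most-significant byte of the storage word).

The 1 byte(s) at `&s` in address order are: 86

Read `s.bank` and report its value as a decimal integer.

3

[0]=0x86 (big-endian) → word 0x86
len [7+:1] = (word>>7) & 0x1 = 1
prio [5+:2] = (word>>5) & 0x3 = 0
chan [4+:1] = (word>>4) & 0x1 = 0
opcode [3+:1] = (word>>3) & 0x1 = 0
bank [1+:2] = (word>>1) & 0x3 = 3  ←
rsvd [0+:1] = (word>>0) & 0x1 = 0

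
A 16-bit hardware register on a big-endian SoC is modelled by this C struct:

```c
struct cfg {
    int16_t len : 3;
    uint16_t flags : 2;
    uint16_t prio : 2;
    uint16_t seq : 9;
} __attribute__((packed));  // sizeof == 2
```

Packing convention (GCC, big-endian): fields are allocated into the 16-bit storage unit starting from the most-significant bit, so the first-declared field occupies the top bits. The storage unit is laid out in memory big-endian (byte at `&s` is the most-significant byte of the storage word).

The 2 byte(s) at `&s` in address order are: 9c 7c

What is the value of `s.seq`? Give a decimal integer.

124

[0]=0x9c [1]=0x7c (big-endian) → word 0x9c7c
len [13+:3] = (word>>13) & 0x7 = 4
flags [11+:2] = (word>>11) & 0x3 = 3
prio [9+:2] = (word>>9) & 0x3 = 2
seq [0+:9] = (word>>0) & 0x1ff = 124  ←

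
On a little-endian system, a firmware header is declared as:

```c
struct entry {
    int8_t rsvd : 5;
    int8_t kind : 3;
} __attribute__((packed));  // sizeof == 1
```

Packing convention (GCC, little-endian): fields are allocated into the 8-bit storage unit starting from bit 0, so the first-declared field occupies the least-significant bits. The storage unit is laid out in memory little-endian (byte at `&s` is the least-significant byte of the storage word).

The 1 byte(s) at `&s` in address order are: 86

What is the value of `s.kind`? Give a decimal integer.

[0]=0x86 (little-endian) → word 0x86
rsvd:5 @ bit 0 → (0x86>>0)&0x1f = 0x6
kind:3 @ bit 5 → (0x86>>5)&0x7 = 0x4  ←
kind signed 3b, MSB=1: 4 - 8 = -4

-4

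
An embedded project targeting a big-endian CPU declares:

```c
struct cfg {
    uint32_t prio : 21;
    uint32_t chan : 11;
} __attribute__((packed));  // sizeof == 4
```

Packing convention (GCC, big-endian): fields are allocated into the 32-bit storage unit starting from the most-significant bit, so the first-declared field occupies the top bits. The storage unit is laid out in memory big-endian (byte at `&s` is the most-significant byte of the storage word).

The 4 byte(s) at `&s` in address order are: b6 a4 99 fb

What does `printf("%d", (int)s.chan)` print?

[0]=0xb6 [1]=0xa4 [2]=0x99 [3]=0xfb (big-endian) → word 0xb6a499fb
prio [11+:21] = (word>>11) & 0x1fffff = 1496211
chan [0+:11] = (word>>0) & 0x7ff = 507  ←

507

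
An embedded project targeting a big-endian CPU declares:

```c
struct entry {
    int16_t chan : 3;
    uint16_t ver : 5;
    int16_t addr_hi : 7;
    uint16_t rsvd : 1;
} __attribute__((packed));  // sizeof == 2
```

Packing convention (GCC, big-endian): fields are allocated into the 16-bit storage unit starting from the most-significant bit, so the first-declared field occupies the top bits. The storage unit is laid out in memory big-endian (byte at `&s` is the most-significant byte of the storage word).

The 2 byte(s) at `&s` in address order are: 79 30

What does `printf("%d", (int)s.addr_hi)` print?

[0]=0x79 [1]=0x30 (big-endian) → word 0x7930
chan [13+:3] = (word>>13) & 0x7 = 3
ver [8+:5] = (word>>8) & 0x1f = 25
addr_hi [1+:7] = (word>>1) & 0x7f = 24  ←
rsvd [0+:1] = (word>>0) & 0x1 = 0
addr_hi signed 7b, MSB=0: value = 24

24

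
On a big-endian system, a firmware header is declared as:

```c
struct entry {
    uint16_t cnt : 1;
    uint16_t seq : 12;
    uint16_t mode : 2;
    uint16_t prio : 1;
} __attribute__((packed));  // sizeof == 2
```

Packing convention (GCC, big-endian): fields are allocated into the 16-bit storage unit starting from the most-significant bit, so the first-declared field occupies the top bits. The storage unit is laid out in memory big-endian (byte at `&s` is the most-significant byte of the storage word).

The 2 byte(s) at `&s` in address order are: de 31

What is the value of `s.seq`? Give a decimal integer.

[0]=0xde [1]=0x31 (big-endian) → word 0xde31
cnt:1 @ bit 15 → (0xde31>>15)&0x1 = 0x1
seq:12 @ bit 3 → (0xde31>>3)&0xfff = 0xbc6  ←
mode:2 @ bit 1 → (0xde31>>1)&0x3 = 0x0
prio:1 @ bit 0 → (0xde31>>0)&0x1 = 0x1

3014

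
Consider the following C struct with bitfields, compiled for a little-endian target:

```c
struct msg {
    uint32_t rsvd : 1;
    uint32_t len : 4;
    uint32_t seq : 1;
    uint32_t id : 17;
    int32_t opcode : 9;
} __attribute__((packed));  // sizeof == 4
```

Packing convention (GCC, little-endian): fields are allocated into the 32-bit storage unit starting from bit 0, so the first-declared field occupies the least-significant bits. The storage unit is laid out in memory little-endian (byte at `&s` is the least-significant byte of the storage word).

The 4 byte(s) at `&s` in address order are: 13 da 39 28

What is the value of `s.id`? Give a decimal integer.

[0]=0x13 [1]=0xda [2]=0x39 [3]=0x28 (little-endian) → word 0x2839da13
rsvd:1 @ bit 0 → (0x2839da13>>0)&0x1 = 0x1
len:4 @ bit 1 → (0x2839da13>>1)&0xf = 0x9
seq:1 @ bit 5 → (0x2839da13>>5)&0x1 = 0x0
id:17 @ bit 6 → (0x2839da13>>6)&0x1ffff = 0xe768  ←
opcode:9 @ bit 23 → (0x2839da13>>23)&0x1ff = 0x50

59240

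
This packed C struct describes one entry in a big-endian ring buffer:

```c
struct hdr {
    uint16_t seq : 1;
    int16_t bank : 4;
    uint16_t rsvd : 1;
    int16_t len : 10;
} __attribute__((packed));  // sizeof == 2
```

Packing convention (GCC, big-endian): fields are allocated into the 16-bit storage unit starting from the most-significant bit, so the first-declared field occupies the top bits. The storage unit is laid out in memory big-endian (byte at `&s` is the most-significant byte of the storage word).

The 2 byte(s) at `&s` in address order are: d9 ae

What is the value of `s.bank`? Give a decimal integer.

-5

[0]=0xd9 [1]=0xae (big-endian) → word 0xd9ae
seq [15+:1] = (word>>15) & 0x1 = 1
bank [11+:4] = (word>>11) & 0xf = 11  ←
rsvd [10+:1] = (word>>10) & 0x1 = 0
len [0+:10] = (word>>0) & 0x3ff = 430
bank signed 4b, MSB=1: 11 - 16 = -5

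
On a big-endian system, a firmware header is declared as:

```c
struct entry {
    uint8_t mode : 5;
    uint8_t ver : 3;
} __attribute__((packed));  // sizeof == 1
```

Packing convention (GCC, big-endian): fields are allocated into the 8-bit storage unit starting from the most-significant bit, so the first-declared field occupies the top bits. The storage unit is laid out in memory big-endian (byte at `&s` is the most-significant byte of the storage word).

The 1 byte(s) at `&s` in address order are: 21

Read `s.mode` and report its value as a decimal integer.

4

[0]=0x21 (big-endian) → word 0x21
mode:5 @ bit 3 → (0x21>>3)&0x1f = 0x4  ←
ver:3 @ bit 0 → (0x21>>0)&0x7 = 0x1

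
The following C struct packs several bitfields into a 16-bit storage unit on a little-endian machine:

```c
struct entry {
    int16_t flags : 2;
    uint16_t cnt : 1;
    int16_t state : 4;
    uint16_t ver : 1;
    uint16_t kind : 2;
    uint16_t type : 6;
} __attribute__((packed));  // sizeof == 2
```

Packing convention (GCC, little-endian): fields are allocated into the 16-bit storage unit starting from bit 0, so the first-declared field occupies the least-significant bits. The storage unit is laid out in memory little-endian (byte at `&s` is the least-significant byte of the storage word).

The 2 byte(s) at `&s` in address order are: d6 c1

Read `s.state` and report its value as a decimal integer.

-6

[0]=0xd6 [1]=0xc1 (little-endian) → word 0xc1d6
flags:2 @ bit 0 → (0xc1d6>>0)&0x3 = 0x2
cnt:1 @ bit 2 → (0xc1d6>>2)&0x1 = 0x1
state:4 @ bit 3 → (0xc1d6>>3)&0xf = 0xa  ←
ver:1 @ bit 7 → (0xc1d6>>7)&0x1 = 0x1
kind:2 @ bit 8 → (0xc1d6>>8)&0x3 = 0x1
type:6 @ bit 10 → (0xc1d6>>10)&0x3f = 0x30
state signed 4b, MSB=1: 10 - 16 = -6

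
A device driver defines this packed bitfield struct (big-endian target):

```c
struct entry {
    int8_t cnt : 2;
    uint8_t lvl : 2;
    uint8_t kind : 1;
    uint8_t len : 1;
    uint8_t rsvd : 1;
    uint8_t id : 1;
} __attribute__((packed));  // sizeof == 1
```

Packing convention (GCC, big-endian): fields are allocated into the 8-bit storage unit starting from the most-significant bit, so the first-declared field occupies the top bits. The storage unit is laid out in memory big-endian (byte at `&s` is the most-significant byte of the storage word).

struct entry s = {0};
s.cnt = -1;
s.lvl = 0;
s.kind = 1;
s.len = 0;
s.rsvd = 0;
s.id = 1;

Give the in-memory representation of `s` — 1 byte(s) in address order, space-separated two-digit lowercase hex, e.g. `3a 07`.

cnt (2b) val=-1 bits=0x3 at bit 6: 0xc0
lvl (2b) val=0 bits=0x0 at bit 4: 0xc0
kind (1b) val=1 bits=0x1 at bit 3: 0xc8
len (1b) val=0 bits=0x0 at bit 2: 0xc8
rsvd (1b) val=0 bits=0x0 at bit 1: 0xc8
id (1b) val=1 bits=0x1 at bit 0: 0xc9
word = 0xc9 → big-endian bytes:
  [0]=0xc9

c9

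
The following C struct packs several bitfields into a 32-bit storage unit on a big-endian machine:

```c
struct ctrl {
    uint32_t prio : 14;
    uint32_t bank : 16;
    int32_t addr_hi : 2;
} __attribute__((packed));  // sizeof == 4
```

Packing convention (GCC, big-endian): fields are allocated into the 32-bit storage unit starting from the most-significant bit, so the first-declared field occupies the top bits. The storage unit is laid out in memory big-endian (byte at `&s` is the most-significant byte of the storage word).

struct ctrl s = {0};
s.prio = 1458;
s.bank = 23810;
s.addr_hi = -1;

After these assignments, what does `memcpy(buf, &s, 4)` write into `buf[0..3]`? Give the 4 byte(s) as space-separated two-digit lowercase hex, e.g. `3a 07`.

16 c9 74 0b

[18+:14] prio=1458 & 0x3fff = 0x5b2; word=0x16c80000
[2+:16] bank=23810 & 0xffff = 0x5d02; word=0x16c97408
[0+:2] addr_hi=-1 & 0x3 = 0x3; word=0x16c9740b
word = 0x16c9740b → big-endian bytes:
  [0]=0x16  [1]=0xc9  [2]=0x74  [3]=0x0b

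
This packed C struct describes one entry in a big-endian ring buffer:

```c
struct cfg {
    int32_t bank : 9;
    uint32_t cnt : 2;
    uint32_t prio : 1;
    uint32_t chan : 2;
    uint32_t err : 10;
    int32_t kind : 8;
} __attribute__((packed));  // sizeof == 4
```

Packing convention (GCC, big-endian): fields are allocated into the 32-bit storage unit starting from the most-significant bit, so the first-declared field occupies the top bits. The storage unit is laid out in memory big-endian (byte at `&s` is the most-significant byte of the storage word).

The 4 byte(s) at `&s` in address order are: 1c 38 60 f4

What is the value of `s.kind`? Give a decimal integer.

-12

[0]=0x1c [1]=0x38 [2]=0x60 [3]=0xf4 (big-endian) → word 0x1c3860f4
bank:9 @ bit 23 → (0x1c3860f4>>23)&0x1ff = 0x38
cnt:2 @ bit 21 → (0x1c3860f4>>21)&0x3 = 0x1
prio:1 @ bit 20 → (0x1c3860f4>>20)&0x1 = 0x1
chan:2 @ bit 18 → (0x1c3860f4>>18)&0x3 = 0x2
err:10 @ bit 8 → (0x1c3860f4>>8)&0x3ff = 0x60
kind:8 @ bit 0 → (0x1c3860f4>>0)&0xff = 0xf4  ←
kind signed 8b, MSB=1: 244 - 256 = -12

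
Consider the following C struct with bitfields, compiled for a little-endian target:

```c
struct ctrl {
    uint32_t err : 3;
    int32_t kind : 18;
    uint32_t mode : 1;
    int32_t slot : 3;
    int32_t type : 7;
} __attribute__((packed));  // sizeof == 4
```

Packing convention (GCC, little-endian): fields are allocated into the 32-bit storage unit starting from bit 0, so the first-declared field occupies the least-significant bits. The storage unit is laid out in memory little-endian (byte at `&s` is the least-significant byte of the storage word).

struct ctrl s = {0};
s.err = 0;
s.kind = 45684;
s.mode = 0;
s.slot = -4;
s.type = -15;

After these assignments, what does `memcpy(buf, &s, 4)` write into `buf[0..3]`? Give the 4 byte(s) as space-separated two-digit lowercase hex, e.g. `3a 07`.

a0 93 05 e3

err:3 = 0 → 0x0 << 0 → word 0x00000000
kind:18 = 45684 → 0xb274 << 3 → word 0x000593a0
mode:1 = 0 → 0x0 << 21 → word 0x000593a0
slot:3 = -4 → 0x4 << 22 → word 0x010593a0
type:7 = -15 → 0x71 << 25 → word 0xe30593a0
word = 0xe30593a0 → little-endian bytes:
  [0]=0xa0  [1]=0x93  [2]=0x05  [3]=0xe3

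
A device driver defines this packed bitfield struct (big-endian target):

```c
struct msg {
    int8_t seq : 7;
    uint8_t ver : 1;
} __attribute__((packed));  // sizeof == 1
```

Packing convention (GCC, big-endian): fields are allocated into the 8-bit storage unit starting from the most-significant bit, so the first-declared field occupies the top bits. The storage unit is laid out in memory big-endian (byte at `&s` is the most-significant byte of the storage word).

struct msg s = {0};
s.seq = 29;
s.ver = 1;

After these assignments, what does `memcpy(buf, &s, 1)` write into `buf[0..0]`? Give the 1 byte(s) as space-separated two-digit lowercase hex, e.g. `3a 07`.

seq:7 = 29 → 0x1d << 1 → word 0x3a
ver:1 = 1 → 0x1 << 0 → word 0x3b
word = 0x3b → big-endian bytes:
  [0]=0x3b

3b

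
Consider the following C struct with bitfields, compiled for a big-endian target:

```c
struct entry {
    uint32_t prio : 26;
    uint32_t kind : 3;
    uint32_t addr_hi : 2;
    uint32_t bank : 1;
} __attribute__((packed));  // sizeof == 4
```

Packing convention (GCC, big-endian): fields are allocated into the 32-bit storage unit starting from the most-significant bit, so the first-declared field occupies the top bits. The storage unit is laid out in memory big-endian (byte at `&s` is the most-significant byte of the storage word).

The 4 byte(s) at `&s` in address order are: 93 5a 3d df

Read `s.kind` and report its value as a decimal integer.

3

[0]=0x93 [1]=0x5a [2]=0x3d [3]=0xdf (big-endian) → word 0x935a3ddf
prio [6+:26] = (word>>6) & 0x3ffffff = 38627575
kind [3+:3] = (word>>3) & 0x7 = 3  ←
addr_hi [1+:2] = (word>>1) & 0x3 = 3
bank [0+:1] = (word>>0) & 0x1 = 1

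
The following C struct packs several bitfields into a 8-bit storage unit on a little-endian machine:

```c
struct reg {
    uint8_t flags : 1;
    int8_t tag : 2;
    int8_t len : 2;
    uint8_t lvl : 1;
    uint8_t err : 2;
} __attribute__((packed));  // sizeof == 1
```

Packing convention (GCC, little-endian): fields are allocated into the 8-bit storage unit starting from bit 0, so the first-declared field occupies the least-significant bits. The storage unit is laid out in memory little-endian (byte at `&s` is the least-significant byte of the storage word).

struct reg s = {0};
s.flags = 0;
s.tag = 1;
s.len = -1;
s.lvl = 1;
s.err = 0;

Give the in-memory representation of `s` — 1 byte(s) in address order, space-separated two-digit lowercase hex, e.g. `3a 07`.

3a

flags:1 = 0 → 0x0 << 0 → word 0x00
tag:2 = 1 → 0x1 << 1 → word 0x02
len:2 = -1 → 0x3 << 3 → word 0x1a
lvl:1 = 1 → 0x1 << 5 → word 0x3a
err:2 = 0 → 0x0 << 6 → word 0x3a
word = 0x3a → little-endian bytes:
  [0]=0x3a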